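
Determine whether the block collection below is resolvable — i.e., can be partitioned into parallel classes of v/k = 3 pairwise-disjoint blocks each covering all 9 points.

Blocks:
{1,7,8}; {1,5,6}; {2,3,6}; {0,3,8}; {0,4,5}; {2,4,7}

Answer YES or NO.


v = 9, block size k = 3, number of blocks = 6.
For resolvability, blocks must partition into parallel classes of size v/k = 3.
Total blocks must therefore be a multiple of 3: 6 = 3·2 + 0 ⇒ divisible ✓.
Greedy packing gives 2 candidate class(es). Each should be a full parallel class (size 3, covers all 9 points).
  Class 1 (3 blocks): {1,7,8}; {2,3,6}; {0,4,5}. Points covered: [0, 1, 2, 3, 4, 5, 6, 7, 8].
  Class 2 (3 blocks): {1,5,6}; {0,3,8}; {2,4,7}. Points covered: [0, 1, 2, 3, 4, 5, 6, 7, 8].
All classes full (size 3)? YES. All classes cover every point? YES.
Resolvable? YES.

YES


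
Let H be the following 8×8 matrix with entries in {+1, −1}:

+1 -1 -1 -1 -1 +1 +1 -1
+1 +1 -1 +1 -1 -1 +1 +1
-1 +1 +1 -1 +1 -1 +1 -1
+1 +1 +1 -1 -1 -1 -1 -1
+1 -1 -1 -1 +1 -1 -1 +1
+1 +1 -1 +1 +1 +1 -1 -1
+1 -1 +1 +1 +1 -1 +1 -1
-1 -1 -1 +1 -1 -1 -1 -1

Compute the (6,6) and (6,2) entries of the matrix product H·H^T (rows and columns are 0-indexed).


Row 2 of H: [-1, 1, 1, -1, 1, -1, 1, -1].
Row 6 of H: [1, -1, 1, 1, 1, -1, 1, -1].
(H·H^T)[6][6] = Σ_j H[6][j]·H[6][j] = (1)² + (-1)² + (1)² + (1)² + (1)² + (-1)² + (1)² + (-1)² = 1 + 1 + 1 + 1 + 1 + 1 + 1 + 1 = 8.
(H·H^T)[6][2] = Σ_j H[6][j]·H[2][j] = (1)·(-1) + (-1)·(1) + (1)·(1) + (1)·(-1) + (1)·(1) + (-1)·(-1) + (1)·(1) + (-1)·(-1) = -1 + -1 + 1 + -1 + 1 + 1 + 1 + 1 = 2.
Rows 6 and 2 are not orthogonal (dot product = 2 ≠ 0), so H is not a Hadamard matrix.

(6,6) entry = 8; (6,2) entry = 2.


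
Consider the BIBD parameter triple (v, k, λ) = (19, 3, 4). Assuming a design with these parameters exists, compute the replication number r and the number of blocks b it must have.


Any 2-(v, k, λ) BIBD satisfies two necessary conditions:
  (i)  Each point sits in r blocks, and counting incidences through any fixed point gives r(k − 1) = λ(v − 1), so r = λ(v − 1)/(k − 1).
  (ii) Total incidences bk = vr, so b = vr/k.
Step 1: r = λ(v − 1)/(k − 1) = 4·(19 − 1)/(3 − 1) = 4·18/2 = 72/2 = 36.
Step 2: b = vr/k = 19·36/3 = 684/3 = 228.
Check integrality: r = 36 ∈ Z ✓, b = 228 ∈ Z ✓.
(These identities are necessary conditions: they determine r and b for any design with these parameters, but do not by themselves prove that one exists.)

r = 36, b = 228.


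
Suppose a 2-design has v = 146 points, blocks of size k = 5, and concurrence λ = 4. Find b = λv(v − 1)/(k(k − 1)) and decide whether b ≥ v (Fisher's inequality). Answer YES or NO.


r = λ(v − 1)/(k − 1) = 4·145/4 = 145.
b = vr/k = 146·145/5 = 4234.
Fisher's inequality: b ≥ v ⇔ 4234 ≥ 146? YES.

YES


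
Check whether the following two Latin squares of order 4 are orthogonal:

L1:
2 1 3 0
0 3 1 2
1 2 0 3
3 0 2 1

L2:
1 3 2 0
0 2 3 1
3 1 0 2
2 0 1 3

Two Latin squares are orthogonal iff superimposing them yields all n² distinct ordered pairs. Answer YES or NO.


Form the n² = 16 superimposed pairs (L1[i][j], L2[i][j]), row by row (rows and columns indexed from 0):
row 0: (2,1) (1,3) (3,2) (0,0)
row 1: (0,0) (3,2) (1,3) (2,1)
row 2: (1,3) (2,1) (0,0) (3,2)
row 3: (3,2) (0,0) (2,1) (1,3)
Orthogonality requires all 16 pairs distinct.
But the pair (0,0) repeats: cell (0,3) has L1 = 0, L2 = 0, and cell (1,0) has L1 = 0, L2 = 0.
A repeated pair means some other pair never occurs (only 4 distinct pairs out of 16), so the squares are not orthogonal.
Conclusion: NO.

NO


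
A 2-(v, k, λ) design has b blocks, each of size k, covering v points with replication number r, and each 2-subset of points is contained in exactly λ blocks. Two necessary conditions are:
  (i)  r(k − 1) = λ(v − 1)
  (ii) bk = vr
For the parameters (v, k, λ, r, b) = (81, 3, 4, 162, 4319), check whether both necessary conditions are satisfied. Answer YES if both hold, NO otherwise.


Condition (i): r(k − 1) = 162·2 = 324; λ(v − 1) = 4·80 = 320. Match? NO.
Condition (ii): bk = 4319·3 = 12957; vr = 81·162 = 13122. Match? NO.
Both conditions hold? NO.

NO


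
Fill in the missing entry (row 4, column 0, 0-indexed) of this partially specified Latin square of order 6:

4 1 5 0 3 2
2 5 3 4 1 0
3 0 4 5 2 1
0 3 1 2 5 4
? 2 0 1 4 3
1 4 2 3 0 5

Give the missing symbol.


Row 4 contains symbols [0, 1, 2, 3, 4] — missing [5].
Column 0 contains symbols [0, 1, 2, 3, 4] — missing [5].
The missing symbol must appear in both missing sets; intersection = [5].
Therefore the hidden value is 5.

Missing value = 5.


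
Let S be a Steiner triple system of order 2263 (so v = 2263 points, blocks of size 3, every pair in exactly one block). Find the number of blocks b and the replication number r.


An STS(v) is a 2-(v, 3, 1) BIBD: block size k = 3, λ = 1.
Replication: r(k − 1) = λ(v − 1) ⇒ r·2 = 2263 − 1 = 2262 ⇒ r = 1131.
Block count: bk = vr ⇒ b·3 = 2263·1131 = 2559453 ⇒ b = 853151.
(Check via b = v(v − 1)/6 = 2263·2262/6 = 5118906/6 = 853151.)

r = 1131, b = 853151.


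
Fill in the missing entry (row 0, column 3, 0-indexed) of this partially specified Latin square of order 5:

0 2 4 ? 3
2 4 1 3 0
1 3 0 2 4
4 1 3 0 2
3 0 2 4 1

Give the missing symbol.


Row 0 contains symbols [0, 2, 3, 4] — missing [1].
Column 3 contains symbols [0, 2, 3, 4] — missing [1].
The missing symbol must appear in both missing sets; intersection = [1].
Therefore the hidden value is 1.

Missing value = 1.


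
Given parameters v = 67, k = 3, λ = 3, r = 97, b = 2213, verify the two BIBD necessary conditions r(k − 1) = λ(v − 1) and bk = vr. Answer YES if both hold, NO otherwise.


Condition (i): r(k − 1) = 97·2 = 194; λ(v − 1) = 3·66 = 198. Match? NO.
Condition (ii): bk = 2213·3 = 6639; vr = 67·97 = 6499. Match? NO.
Both conditions hold? NO.

NO


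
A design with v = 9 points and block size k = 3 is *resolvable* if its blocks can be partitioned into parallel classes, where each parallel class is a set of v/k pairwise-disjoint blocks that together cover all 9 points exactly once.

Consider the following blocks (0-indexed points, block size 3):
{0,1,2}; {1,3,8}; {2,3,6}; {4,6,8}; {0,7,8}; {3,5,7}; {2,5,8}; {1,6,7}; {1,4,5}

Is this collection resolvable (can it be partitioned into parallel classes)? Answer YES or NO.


v = 9, block size k = 3, number of blocks = 9.
For resolvability, blocks must partition into parallel classes of size v/k = 3.
Total blocks must therefore be a multiple of 3: 9 = 3·3 + 0 ⇒ divisible ✓.
Consider block {1,3,8}. It intersects every other block in the collection, so no parallel class of size 3 can contain it.
Since every block must belong to some parallel class in a resolution, the collection cannot be partitioned into parallel classes.
Resolvable? NO.

NO


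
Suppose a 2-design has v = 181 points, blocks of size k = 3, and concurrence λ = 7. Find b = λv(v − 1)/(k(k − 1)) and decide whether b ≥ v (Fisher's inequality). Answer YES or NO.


r = λ(v − 1)/(k − 1) = 7·180/2 = 630.
b = vr/k = 181·630/3 = 38010.
Fisher's inequality: b ≥ v ⇔ 38010 ≥ 181? YES.

YES


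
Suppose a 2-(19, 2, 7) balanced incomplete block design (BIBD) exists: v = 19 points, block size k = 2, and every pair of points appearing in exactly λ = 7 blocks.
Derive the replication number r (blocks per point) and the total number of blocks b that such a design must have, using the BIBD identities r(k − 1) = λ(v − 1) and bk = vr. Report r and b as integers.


Any 2-(v, k, λ) BIBD satisfies two necessary conditions:
  (i)  Each point sits in r blocks, and counting incidences through any fixed point gives r(k − 1) = λ(v − 1), so r = λ(v − 1)/(k − 1).
  (ii) Total incidences bk = vr, so b = vr/k.
Step 1: r = λ(v − 1)/(k − 1) = 7·(19 − 1)/(2 − 1) = 7·18/1 = 126/1 = 126.
Step 2: b = vr/k = 19·126/2 = 2394/2 = 1197.
Check integrality: r = 126 ∈ Z ✓, b = 1197 ∈ Z ✓.
(These identities are necessary conditions: they determine r and b for any design with these parameters, but do not by themselves prove that one exists.)

r = 126, b = 1197.


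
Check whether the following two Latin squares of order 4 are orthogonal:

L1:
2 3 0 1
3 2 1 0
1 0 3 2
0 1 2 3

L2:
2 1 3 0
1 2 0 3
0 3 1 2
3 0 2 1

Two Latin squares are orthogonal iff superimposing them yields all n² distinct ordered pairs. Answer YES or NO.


Form the n² = 16 superimposed pairs (L1[i][j], L2[i][j]), row by row (rows and columns indexed from 0):
row 0: (2,2) (3,1) (0,3) (1,0)
row 1: (3,1) (2,2) (1,0) (0,3)
row 2: (1,0) (0,3) (3,1) (2,2)
row 3: (0,3) (1,0) (2,2) (3,1)
Orthogonality requires all 16 pairs distinct.
But the pair (3,1) repeats: cell (0,1) has L1 = 3, L2 = 1, and cell (1,0) has L1 = 3, L2 = 1.
A repeated pair means some other pair never occurs (only 4 distinct pairs out of 16), so the squares are not orthogonal.
Conclusion: NO.

NO


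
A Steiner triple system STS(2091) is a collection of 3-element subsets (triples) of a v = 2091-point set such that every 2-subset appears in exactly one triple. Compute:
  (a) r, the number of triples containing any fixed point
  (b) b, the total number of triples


An STS(v) is a 2-(v, 3, 1) BIBD: block size k = 3, λ = 1.
Replication: r(k − 1) = λ(v − 1) ⇒ r·2 = 2091 − 1 = 2090 ⇒ r = 1045.
Block count: b = v(v − 1)/6 = 2091·2090/6 = 4370190/6 = 728365.

r = 1045, b = 728365.


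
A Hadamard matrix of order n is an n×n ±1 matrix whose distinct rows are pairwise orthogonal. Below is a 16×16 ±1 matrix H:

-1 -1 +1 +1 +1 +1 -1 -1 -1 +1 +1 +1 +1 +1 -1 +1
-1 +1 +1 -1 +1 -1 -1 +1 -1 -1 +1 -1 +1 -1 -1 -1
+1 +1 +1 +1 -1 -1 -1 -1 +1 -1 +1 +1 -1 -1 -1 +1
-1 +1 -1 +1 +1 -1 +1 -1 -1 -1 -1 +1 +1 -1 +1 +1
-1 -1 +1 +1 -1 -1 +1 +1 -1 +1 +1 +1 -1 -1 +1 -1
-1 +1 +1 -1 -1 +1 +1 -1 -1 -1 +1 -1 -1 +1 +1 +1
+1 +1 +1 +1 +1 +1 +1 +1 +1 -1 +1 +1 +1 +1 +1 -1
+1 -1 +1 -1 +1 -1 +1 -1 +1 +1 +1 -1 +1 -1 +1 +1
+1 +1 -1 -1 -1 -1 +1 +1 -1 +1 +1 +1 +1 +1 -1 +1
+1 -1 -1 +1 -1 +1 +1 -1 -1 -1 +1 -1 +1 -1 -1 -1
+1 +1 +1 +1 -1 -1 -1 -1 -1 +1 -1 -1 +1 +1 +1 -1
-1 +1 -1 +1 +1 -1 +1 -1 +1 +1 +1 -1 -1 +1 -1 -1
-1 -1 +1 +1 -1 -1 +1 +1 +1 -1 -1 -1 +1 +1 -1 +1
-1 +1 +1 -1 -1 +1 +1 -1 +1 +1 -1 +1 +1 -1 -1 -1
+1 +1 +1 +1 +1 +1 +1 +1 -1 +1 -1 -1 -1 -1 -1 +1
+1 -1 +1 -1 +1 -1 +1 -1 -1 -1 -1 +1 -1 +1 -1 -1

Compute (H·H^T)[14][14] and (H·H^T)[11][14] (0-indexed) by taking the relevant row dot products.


Row 11 of H: [-1, 1, -1, 1, 1, -1, 1, -1, 1, 1, 1, -1, -1, 1, -1, -1].
Row 14 of H: [1, 1, 1, 1, 1, 1, 1, 1, -1, 1, -1, -1, -1, -1, -1, 1].
(H·H^T)[14][14] = Σ_j H[14][j]·H[14][j] = (1)² + (1)² + (1)² + (1)² + (1)² + (1)² + (1)² + (1)² + (-1)² + (1)² + (-1)² + (-1)² + (-1)² + (-1)² + (-1)² + (1)² = 1 + 1 + 1 + 1 + 1 + 1 + 1 + 1 + 1 + 1 + 1 + 1 + 1 + 1 + 1 + 1 = 16.
(H·H^T)[11][14] = Σ_j H[11][j]·H[14][j] = (-1)·(1) + (1)·(1) + (-1)·(1) + (1)·(1) + (1)·(1) + (-1)·(1) + (1)·(1) + (-1)·(1) + (1)·(-1) + (1)·(1) + (1)·(-1) + (-1)·(-1) + (-1)·(-1) + (1)·(-1) + (-1)·(-1) + (-1)·(1) = -1 + 1 + -1 + 1 + 1 + -1 + 1 + -1 + -1 + 1 + -1 + 1 + 1 + -1 + 1 + -1 = 0.
So rows 11 and 14 are orthogonal; the diagonal entry equals n = 16.

(14,14) entry = 16; (11,14) entry = 0.


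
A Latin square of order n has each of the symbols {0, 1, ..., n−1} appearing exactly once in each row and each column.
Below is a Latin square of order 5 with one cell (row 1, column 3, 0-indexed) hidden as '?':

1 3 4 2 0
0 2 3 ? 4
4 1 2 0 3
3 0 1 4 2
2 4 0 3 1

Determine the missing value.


Row 1 contains symbols [0, 2, 3, 4] — missing [1].
Column 3 contains symbols [0, 2, 3, 4] — missing [1].
The missing symbol must appear in both missing sets; intersection = [1].
Therefore the hidden value is 1.

Missing value = 1.


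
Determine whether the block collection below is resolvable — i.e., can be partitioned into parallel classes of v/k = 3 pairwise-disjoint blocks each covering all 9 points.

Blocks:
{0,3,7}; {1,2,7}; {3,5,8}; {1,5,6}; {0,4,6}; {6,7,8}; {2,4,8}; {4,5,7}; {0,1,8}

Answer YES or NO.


v = 9, block size k = 3, number of blocks = 9.
For resolvability, blocks must partition into parallel classes of size v/k = 3.
Total blocks must therefore be a multiple of 3: 9 = 3·3 + 0 ⇒ divisible ✓.
Consider block {6,7,8}. It intersects every other block in the collection, so no parallel class of size 3 can contain it.
Since every block must belong to some parallel class in a resolution, the collection cannot be partitioned into parallel classes.
Resolvable? NO.

NO


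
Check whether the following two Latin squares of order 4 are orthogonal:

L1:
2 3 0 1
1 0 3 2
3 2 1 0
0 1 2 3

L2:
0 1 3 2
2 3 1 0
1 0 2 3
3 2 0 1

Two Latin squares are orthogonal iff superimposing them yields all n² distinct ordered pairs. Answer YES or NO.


Form the n² = 16 superimposed pairs (L1[i][j], L2[i][j]), row by row (rows and columns indexed from 0):
row 0: (2,0) (3,1) (0,3) (1,2)
row 1: (1,2) (0,3) (3,1) (2,0)
row 2: (3,1) (2,0) (1,2) (0,3)
row 3: (0,3) (1,2) (2,0) (3,1)
Orthogonality requires all 16 pairs distinct.
But the pair (1,2) repeats: cell (0,3) has L1 = 1, L2 = 2, and cell (1,0) has L1 = 1, L2 = 2.
A repeated pair means some other pair never occurs (only 4 distinct pairs out of 16), so the squares are not orthogonal.
Conclusion: NO.

NO


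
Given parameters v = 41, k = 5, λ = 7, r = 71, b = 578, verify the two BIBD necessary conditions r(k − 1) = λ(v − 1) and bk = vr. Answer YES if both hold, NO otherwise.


Condition (i): r(k − 1) = 71·4 = 284; λ(v − 1) = 7·40 = 280. Match? NO.
Condition (ii): bk = 578·5 = 2890; vr = 41·71 = 2911. Match? NO.
Both conditions hold? NO.

NO


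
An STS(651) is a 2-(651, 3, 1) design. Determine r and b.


An STS(v) is a 2-(v, 3, 1) BIBD: block size k = 3, λ = 1.
Replication: r(k − 1) = λ(v − 1) ⇒ r·2 = 651 − 1 = 650 ⇒ r = 325.
Block count: b = v(v − 1)/6 = 651·650/6 = 423150/6 = 70525.

r = 325, b = 70525.


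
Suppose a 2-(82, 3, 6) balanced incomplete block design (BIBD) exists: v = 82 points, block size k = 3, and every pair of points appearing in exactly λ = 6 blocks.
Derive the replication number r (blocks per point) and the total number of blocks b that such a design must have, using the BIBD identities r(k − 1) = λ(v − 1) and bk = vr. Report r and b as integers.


Any 2-(v, k, λ) BIBD satisfies two necessary conditions:
  (i)  Each point sits in r blocks, and counting incidences through any fixed point gives r(k − 1) = λ(v − 1), so r = λ(v − 1)/(k − 1).
  (ii) Total incidences bk = vr, so b = vr/k.
Step 1: r = λ(v − 1)/(k − 1) = 6·(82 − 1)/(3 − 1) = 6·81/2 = 486/2 = 243.
Step 2: b = vr/k = 82·243/3 = 19926/3 = 6642.
Check integrality: r = 243 ∈ Z ✓, b = 6642 ∈ Z ✓.
(These identities are necessary conditions: they determine r and b for any design with these parameters, but do not by themselves prove that one exists.)

r = 243, b = 6642.


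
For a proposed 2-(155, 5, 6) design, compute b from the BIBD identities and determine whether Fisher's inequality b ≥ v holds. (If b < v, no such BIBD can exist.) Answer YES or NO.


b = λv(v − 1)/(k(k − 1)) = 6·155·154/(5·4) = 143220/20 = 7161.
Compare with v = 155: b ≥ v, so Fisher's inequality holds.

YES


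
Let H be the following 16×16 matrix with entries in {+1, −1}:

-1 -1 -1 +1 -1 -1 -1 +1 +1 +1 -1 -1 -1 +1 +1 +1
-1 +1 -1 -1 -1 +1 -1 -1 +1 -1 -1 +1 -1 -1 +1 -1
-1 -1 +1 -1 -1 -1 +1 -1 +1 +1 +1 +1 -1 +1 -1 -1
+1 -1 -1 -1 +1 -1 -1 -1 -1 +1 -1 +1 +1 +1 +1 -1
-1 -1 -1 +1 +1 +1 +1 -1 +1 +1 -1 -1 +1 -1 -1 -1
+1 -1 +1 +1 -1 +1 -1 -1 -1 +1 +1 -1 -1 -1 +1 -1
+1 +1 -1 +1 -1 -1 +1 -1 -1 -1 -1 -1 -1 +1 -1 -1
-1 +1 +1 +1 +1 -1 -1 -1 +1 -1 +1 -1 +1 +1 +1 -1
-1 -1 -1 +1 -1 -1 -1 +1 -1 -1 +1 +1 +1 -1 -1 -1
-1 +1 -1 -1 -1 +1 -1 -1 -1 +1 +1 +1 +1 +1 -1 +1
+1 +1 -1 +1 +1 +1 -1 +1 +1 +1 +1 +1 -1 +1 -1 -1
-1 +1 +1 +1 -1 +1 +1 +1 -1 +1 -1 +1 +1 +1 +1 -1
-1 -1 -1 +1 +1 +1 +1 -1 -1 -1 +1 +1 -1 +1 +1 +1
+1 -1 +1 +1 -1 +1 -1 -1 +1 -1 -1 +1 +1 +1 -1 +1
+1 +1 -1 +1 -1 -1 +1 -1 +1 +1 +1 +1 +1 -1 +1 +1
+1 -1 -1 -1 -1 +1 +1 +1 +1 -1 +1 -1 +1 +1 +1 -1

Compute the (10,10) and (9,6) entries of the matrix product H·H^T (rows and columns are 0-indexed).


Row 6 of H: [1, 1, -1, 1, -1, -1, 1, -1, -1, -1, -1, -1, -1, 1, -1, -1].
Row 9 of H: [-1, 1, -1, -1, -1, 1, -1, -1, -1, 1, 1, 1, 1, 1, -1, 1].
Row 10 of H: [1, 1, -1, 1, 1, 1, -1, 1, 1, 1, 1, 1, -1, 1, -1, -1].
(H·H^T)[10][10] = Σ_j H[10][j]·H[10][j] = (1)² + (1)² + (-1)² + (1)² + (1)² + (1)² + (-1)² + (1)² + (1)² + (1)² + (1)² + (1)² + (-1)² + (1)² + (-1)² + (-1)² = 1 + 1 + 1 + 1 + 1 + 1 + 1 + 1 + 1 + 1 + 1 + 1 + 1 + 1 + 1 + 1 = 16.
(H·H^T)[9][6] = Σ_j H[9][j]·H[6][j] = (-1)·(1) + (1)·(1) + (-1)·(-1) + (-1)·(1) + (-1)·(-1) + (1)·(-1) + (-1)·(1) + (-1)·(-1) + (-1)·(-1) + (1)·(-1) + (1)·(-1) + (1)·(-1) + (1)·(-1) + (1)·(1) + (-1)·(-1) + (1)·(-1) = -1 + 1 + 1 + -1 + 1 + -1 + -1 + 1 + 1 + -1 + -1 + -1 + -1 + 1 + 1 + -1 = -2.
Rows 9 and 6 are not orthogonal (dot product = -2 ≠ 0), so H is not a Hadamard matrix.

(10,10) entry = 16; (9,6) entry = -2.


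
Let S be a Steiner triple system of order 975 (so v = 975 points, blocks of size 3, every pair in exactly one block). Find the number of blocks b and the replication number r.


An STS(v) is a 2-(v, 3, 1) BIBD: block size k = 3, λ = 1.
Replication: r(k − 1) = λ(v − 1) ⇒ r·2 = 975 − 1 = 974 ⇒ r = 487.
Block count: b = v(v − 1)/6 = 975·974/6 = 949650/6 = 158275.

r = 487, b = 158275.


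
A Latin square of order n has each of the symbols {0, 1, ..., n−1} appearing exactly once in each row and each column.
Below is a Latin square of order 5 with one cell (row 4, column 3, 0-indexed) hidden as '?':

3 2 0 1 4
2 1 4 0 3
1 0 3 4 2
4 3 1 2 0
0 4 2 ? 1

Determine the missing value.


Row 4 contains symbols [0, 1, 2, 4] — missing [3].
Column 3 contains symbols [0, 1, 2, 4] — missing [3].
The missing symbol must appear in both missing sets; intersection = [3].
Therefore the hidden value is 3.

Missing value = 3.


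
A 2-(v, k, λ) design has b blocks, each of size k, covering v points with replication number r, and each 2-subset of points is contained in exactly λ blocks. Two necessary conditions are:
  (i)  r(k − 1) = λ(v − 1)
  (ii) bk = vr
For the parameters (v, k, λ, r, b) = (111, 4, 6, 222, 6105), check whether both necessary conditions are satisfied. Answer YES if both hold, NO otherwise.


Condition (i): r(k − 1) = 222·3 = 666; λ(v − 1) = 6·110 = 660. Match? NO.
Condition (ii): bk = 6105·4 = 24420; vr = 111·222 = 24642. Match? NO.
Both conditions hold? NO.

NO


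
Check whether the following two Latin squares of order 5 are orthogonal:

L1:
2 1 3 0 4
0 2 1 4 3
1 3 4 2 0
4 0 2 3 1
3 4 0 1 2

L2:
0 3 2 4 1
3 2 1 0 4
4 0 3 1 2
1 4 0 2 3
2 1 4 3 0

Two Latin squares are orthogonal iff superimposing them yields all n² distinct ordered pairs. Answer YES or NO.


Form the n² = 25 superimposed pairs (L1[i][j], L2[i][j]), row by row (rows and columns indexed from 0):
row 0: (2,0) (1,3) (3,2) (0,4) (4,1)
row 1: (0,3) (2,2) (1,1) (4,0) (3,4)
row 2: (1,4) (3,0) (4,3) (2,1) (0,2)
row 3: (4,1) (0,4) (2,0) (3,2) (1,3)
row 4: (3,2) (4,1) (0,4) (1,3) (2,0)
Orthogonality requires all 25 pairs distinct.
But the pair (4,1) repeats: cell (0,4) has L1 = 4, L2 = 1, and cell (3,0) has L1 = 4, L2 = 1.
A repeated pair means some other pair never occurs (only 15 distinct pairs out of 25), so the squares are not orthogonal.
Conclusion: NO.

NO


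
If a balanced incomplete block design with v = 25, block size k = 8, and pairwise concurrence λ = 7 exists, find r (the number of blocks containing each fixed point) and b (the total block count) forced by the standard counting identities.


Any 2-(v, k, λ) BIBD satisfies two necessary conditions:
  (i)  Each point sits in r blocks, and counting incidences through any fixed point gives r(k − 1) = λ(v − 1), so r = λ(v − 1)/(k − 1).
  (ii) Total incidences bk = vr, so b = vr/k.
Step 1: r = λ(v − 1)/(k − 1) = 7·(25 − 1)/(8 − 1) = 7·24/7 = 168/7 = 24.
Step 2: b = vr/k = 25·24/8 = 600/8 = 75.
Check integrality: r = 24 ∈ Z ✓, b = 75 ∈ Z ✓.
(These identities are necessary conditions: they determine r and b for any design with these parameters, but do not by themselves prove that one exists.)

r = 24, b = 75.


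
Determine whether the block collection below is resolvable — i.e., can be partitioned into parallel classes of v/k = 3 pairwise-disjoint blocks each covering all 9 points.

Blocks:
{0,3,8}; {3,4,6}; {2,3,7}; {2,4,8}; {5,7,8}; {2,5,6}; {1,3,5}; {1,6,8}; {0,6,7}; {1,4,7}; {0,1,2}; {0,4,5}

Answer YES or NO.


v = 9, block size k = 3, number of blocks = 12.
For resolvability, blocks must partition into parallel classes of size v/k = 3.
Total blocks must therefore be a multiple of 3: 12 = 3·4 + 0 ⇒ divisible ✓.
Greedy packing gives 4 candidate class(es). Each should be a full parallel class (size 3, covers all 9 points).
  Class 1 (3 blocks): {0,3,8}; {2,5,6}; {1,4,7}. Points covered: [0, 1, 2, 3, 4, 5, 6, 7, 8].
  Class 2 (3 blocks): {3,4,6}; {5,7,8}; {0,1,2}. Points covered: [0, 1, 2, 3, 4, 5, 6, 7, 8].
  Class 3 (3 blocks): {2,3,7}; {1,6,8}; {0,4,5}. Points covered: [0, 1, 2, 3, 4, 5, 6, 7, 8].
  Class 4 (3 blocks): {2,4,8}; {1,3,5}; {0,6,7}. Points covered: [0, 1, 2, 3, 4, 5, 6, 7, 8].
All classes full (size 3)? YES. All classes cover every point? YES.
Resolvable? YES.

YES


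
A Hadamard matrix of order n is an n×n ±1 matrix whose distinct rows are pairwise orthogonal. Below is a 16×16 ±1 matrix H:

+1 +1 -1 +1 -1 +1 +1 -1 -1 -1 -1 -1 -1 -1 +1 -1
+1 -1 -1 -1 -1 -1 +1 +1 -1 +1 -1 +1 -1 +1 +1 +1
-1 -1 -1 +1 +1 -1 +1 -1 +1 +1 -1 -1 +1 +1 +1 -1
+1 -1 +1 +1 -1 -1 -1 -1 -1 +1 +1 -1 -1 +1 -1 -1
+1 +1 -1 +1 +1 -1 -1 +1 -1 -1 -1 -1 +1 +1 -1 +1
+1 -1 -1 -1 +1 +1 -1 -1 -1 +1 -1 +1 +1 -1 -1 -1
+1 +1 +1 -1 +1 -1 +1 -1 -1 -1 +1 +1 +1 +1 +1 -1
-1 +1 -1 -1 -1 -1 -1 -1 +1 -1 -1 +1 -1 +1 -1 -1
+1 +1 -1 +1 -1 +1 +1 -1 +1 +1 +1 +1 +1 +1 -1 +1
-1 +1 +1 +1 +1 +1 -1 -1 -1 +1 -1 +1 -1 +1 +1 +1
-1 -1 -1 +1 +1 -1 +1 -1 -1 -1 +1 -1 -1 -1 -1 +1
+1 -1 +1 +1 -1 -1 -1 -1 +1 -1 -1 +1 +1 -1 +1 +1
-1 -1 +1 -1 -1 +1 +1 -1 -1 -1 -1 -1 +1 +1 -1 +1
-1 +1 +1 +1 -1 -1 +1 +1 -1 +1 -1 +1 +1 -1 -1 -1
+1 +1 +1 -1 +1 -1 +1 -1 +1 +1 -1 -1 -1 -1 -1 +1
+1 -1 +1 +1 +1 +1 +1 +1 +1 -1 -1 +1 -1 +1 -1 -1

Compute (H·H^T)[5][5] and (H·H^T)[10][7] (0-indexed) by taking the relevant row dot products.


Row 5 of H: [1, -1, -1, -1, 1, 1, -1, -1, -1, 1, -1, 1, 1, -1, -1, -1].
Row 7 of H: [-1, 1, -1, -1, -1, -1, -1, -1, 1, -1, -1, 1, -1, 1, -1, -1].
Row 10 of H: [-1, -1, -1, 1, 1, -1, 1, -1, -1, -1, 1, -1, -1, -1, -1, 1].
(H·H^T)[5][5] = Σ_j H[5][j]·H[5][j] = (1)² + (-1)² + (-1)² + (-1)² + (1)² + (1)² + (-1)² + (-1)² + (-1)² + (1)² + (-1)² + (1)² + (1)² + (-1)² + (-1)² + (-1)² = 1 + 1 + 1 + 1 + 1 + 1 + 1 + 1 + 1 + 1 + 1 + 1 + 1 + 1 + 1 + 1 = 16.
(H·H^T)[10][7] = Σ_j H[10][j]·H[7][j] = (-1)·(-1) + (-1)·(1) + (-1)·(-1) + (1)·(-1) + (1)·(-1) + (-1)·(-1) + (1)·(-1) + (-1)·(-1) + (-1)·(1) + (-1)·(-1) + (1)·(-1) + (-1)·(1) + (-1)·(-1) + (-1)·(1) + (-1)·(-1) + (1)·(-1) = 1 + -1 + 1 + -1 + -1 + 1 + -1 + 1 + -1 + 1 + -1 + -1 + 1 + -1 + 1 + -1 = -2.
Rows 10 and 7 are not orthogonal (dot product = -2 ≠ 0), so H is not a Hadamard matrix.

(5,5) entry = 16; (10,7) entry = -2.


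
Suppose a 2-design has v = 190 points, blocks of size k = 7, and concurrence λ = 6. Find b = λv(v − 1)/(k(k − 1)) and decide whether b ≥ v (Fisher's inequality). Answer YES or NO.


b = λv(v − 1)/(k(k − 1)) = 6·190·189/(7·6) = 215460/42 = 5130.
Compare with v = 190: b ≥ v, so Fisher's inequality holds.

YES


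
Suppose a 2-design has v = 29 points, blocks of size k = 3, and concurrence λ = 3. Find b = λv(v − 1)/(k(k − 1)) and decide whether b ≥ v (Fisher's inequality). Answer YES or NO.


b = λv(v − 1)/(k(k − 1)) = 3·29·28/(3·2) = 2436/6 = 406.
Compare with v = 29: b ≥ v, so Fisher's inequality holds.

YES


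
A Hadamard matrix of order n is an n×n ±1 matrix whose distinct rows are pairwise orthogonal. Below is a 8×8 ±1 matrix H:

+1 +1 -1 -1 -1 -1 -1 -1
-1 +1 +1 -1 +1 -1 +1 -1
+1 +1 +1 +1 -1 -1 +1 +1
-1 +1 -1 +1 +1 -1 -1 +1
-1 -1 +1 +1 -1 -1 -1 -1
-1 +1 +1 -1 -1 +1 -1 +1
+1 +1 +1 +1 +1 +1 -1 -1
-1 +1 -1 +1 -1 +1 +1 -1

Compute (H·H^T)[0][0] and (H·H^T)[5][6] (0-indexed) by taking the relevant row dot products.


Row 0 of H: [1, 1, -1, -1, -1, -1, -1, -1].
Row 5 of H: [-1, 1, 1, -1, -1, 1, -1, 1].
Row 6 of H: [1, 1, 1, 1, 1, 1, -1, -1].
(H·H^T)[0][0] = Σ_j H[0][j]·H[0][j] = (1)² + (1)² + (-1)² + (-1)² + (-1)² + (-1)² + (-1)² + (-1)² = 1 + 1 + 1 + 1 + 1 + 1 + 1 + 1 = 8.
(H·H^T)[5][6] = Σ_j H[5][j]·H[6][j] = (-1)·(1) + (1)·(1) + (1)·(1) + (-1)·(1) + (-1)·(1) + (1)·(1) + (-1)·(-1) + (1)·(-1) = -1 + 1 + 1 + -1 + -1 + 1 + 1 + -1 = 0.
So rows 5 and 6 are orthogonal; the diagonal entry equals n = 8.

(0,0) entry = 8; (5,6) entry = 0.


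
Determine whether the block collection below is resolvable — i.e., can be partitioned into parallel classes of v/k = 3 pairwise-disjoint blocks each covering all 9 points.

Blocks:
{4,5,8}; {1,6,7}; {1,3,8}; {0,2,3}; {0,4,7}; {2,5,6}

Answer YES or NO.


v = 9, block size k = 3, number of blocks = 6.
For resolvability, blocks must partition into parallel classes of size v/k = 3.
Total blocks must therefore be a multiple of 3: 6 = 3·2 + 0 ⇒ divisible ✓.
Greedy packing gives 2 candidate class(es). Each should be a full parallel class (size 3, covers all 9 points).
  Class 1 (3 blocks): {4,5,8}; {1,6,7}; {0,2,3}. Points covered: [0, 1, 2, 3, 4, 5, 6, 7, 8].
  Class 2 (3 blocks): {1,3,8}; {0,4,7}; {2,5,6}. Points covered: [0, 1, 2, 3, 4, 5, 6, 7, 8].
All classes full (size 3)? YES. All classes cover every point? YES.
Resolvable? YES.

YES


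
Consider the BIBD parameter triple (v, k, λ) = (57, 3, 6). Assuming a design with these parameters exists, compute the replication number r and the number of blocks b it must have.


Any 2-(v, k, λ) BIBD satisfies two necessary conditions:
  (i)  Each point sits in r blocks, and counting incidences through any fixed point gives r(k − 1) = λ(v − 1), so r = λ(v − 1)/(k − 1).
  (ii) Total incidences bk = vr, so b = vr/k.
Step 1: r = λ(v − 1)/(k − 1) = 6·(57 − 1)/(3 − 1) = 6·56/2 = 336/2 = 168.
Step 2: b = vr/k = 57·168/3 = 9576/3 = 3192.
Check integrality: r = 168 ∈ Z ✓, b = 3192 ∈ Z ✓.
(These identities are necessary conditions: they determine r and b for any design with these parameters, but do not by themselves prove that one exists.)

r = 168, b = 3192.


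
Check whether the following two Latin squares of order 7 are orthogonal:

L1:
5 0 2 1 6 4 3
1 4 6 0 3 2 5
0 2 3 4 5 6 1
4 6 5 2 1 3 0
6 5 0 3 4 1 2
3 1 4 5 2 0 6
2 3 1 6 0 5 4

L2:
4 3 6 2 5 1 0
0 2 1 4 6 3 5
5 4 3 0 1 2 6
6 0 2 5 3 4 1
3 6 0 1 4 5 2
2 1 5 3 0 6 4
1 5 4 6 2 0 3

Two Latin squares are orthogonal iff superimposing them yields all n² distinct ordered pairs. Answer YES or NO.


Form the n² = 49 superimposed pairs (L1[i][j], L2[i][j]), row by row (rows and columns indexed from 0):
row 0: (5,4) (0,3) (2,6) (1,2) (6,5) (4,1) (3,0)
row 1: (1,0) (4,2) (6,1) (0,4) (3,6) (2,3) (5,5)
row 2: (0,5) (2,4) (3,3) (4,0) (5,1) (6,2) (1,6)
row 3: (4,6) (6,0) (5,2) (2,5) (1,3) (3,4) (0,1)
row 4: (6,3) (5,6) (0,0) (3,1) (4,4) (1,5) (2,2)
row 5: (3,2) (1,1) (4,5) (5,3) (2,0) (0,6) (6,4)
row 6: (2,1) (3,5) (1,4) (6,6) (0,2) (5,0) (4,3)
Orthogonality requires all 49 pairs distinct.
Check by first coordinate: for each symbol s of L1, list the L2 entries in the n cells where L1 = s; they must all differ.
  L1 = 0: L2 entries (in reading order) 3, 4, 5, 1, 0, 6, 2 — all 7 distinct ✓
  L1 = 1: L2 entries (in reading order) 2, 0, 6, 3, 5, 1, 4 — all 7 distinct ✓
  L1 = 2: L2 entries (in reading order) 6, 3, 4, 5, 2, 0, 1 — all 7 distinct ✓
  L1 = 3: L2 entries (in reading order) 0, 6, 3, 4, 1, 2, 5 — all 7 distinct ✓
  L1 = 4: L2 entries (in reading order) 1, 2, 0, 6, 4, 5, 3 — all 7 distinct ✓
  L1 = 5: L2 entries (in reading order) 4, 5, 1, 2, 6, 3, 0 — all 7 distinct ✓
  L1 = 6: L2 entries (in reading order) 5, 1, 2, 0, 3, 4, 6 — all 7 distinct ✓
Every symbol of L1 meets every symbol of L2 exactly once, so all 49 pairs are distinct (49 of 49).
Conclusion: YES.

YES


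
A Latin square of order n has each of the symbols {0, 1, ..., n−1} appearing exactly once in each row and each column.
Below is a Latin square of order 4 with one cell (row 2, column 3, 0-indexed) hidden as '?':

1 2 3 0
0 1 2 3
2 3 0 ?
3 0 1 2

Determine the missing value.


Row 2 contains symbols [0, 2, 3] — missing [1].
Column 3 contains symbols [0, 2, 3] — missing [1].
The missing symbol must appear in both missing sets; intersection = [1].
Therefore the hidden value is 1.

Missing value = 1.


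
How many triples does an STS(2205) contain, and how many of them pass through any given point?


An STS(v) is a 2-(v, 3, 1) BIBD: block size k = 3, λ = 1.
Replication: r(k − 1) = λ(v − 1) ⇒ r·2 = 2205 − 1 = 2204 ⇒ r = 1102.
Block count: bk = vr ⇒ b·3 = 2205·1102 = 2429910 ⇒ b = 809970.
(Check via b = v(v − 1)/6 = 2205·2204/6 = 4859820/6 = 809970.)

r = 1102, b = 809970.


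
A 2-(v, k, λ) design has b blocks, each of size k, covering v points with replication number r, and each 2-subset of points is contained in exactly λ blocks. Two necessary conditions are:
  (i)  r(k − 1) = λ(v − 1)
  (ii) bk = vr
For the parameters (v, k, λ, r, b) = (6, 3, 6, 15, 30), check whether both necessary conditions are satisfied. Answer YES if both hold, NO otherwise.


Condition (i): r(k − 1) = 15·2 = 30; λ(v − 1) = 6·5 = 30. Match? YES.
Condition (ii): bk = 30·3 = 90; vr = 6·15 = 90. Match? YES.
Both conditions hold? YES.

YES


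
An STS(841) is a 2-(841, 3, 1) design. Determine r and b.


An STS(v) is a 2-(v, 3, 1) BIBD: block size k = 3, λ = 1.
Replication: r(k − 1) = λ(v − 1) ⇒ r·2 = 841 − 1 = 840 ⇒ r = 420.
Block count: bk = vr ⇒ b·3 = 841·420 = 353220 ⇒ b = 117740.
(Check via b = v(v − 1)/6 = 841·840/6 = 706440/6 = 117740.)

r = 420, b = 117740.


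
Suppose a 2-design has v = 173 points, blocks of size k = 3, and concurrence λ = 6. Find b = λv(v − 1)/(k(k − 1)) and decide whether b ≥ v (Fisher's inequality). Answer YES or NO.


r = λ(v − 1)/(k − 1) = 6·172/2 = 516.
b = vr/k = 173·516/3 = 29756.
Fisher's inequality: b ≥ v ⇔ 29756 ≥ 173? YES.

YES


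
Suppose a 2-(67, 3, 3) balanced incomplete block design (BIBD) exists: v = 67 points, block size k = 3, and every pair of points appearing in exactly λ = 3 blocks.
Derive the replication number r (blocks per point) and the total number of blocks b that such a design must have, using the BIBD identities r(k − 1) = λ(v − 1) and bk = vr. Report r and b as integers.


Any 2-(v, k, λ) BIBD satisfies two necessary conditions:
  (i)  Each point sits in r blocks, and counting incidences through any fixed point gives r(k − 1) = λ(v − 1), so r = λ(v − 1)/(k − 1).
  (ii) Total incidences bk = vr, so b = vr/k.
Step 1: r = λ(v − 1)/(k − 1) = 3·(67 − 1)/(3 − 1) = 3·66/2 = 198/2 = 99.
Step 2: b = vr/k = 67·99/3 = 6633/3 = 2211.
Check integrality: r = 99 ∈ Z ✓, b = 2211 ∈ Z ✓.
(These identities are necessary conditions: they determine r and b for any design with these parameters, but do not by themselves prove that one exists.)

r = 99, b = 2211.


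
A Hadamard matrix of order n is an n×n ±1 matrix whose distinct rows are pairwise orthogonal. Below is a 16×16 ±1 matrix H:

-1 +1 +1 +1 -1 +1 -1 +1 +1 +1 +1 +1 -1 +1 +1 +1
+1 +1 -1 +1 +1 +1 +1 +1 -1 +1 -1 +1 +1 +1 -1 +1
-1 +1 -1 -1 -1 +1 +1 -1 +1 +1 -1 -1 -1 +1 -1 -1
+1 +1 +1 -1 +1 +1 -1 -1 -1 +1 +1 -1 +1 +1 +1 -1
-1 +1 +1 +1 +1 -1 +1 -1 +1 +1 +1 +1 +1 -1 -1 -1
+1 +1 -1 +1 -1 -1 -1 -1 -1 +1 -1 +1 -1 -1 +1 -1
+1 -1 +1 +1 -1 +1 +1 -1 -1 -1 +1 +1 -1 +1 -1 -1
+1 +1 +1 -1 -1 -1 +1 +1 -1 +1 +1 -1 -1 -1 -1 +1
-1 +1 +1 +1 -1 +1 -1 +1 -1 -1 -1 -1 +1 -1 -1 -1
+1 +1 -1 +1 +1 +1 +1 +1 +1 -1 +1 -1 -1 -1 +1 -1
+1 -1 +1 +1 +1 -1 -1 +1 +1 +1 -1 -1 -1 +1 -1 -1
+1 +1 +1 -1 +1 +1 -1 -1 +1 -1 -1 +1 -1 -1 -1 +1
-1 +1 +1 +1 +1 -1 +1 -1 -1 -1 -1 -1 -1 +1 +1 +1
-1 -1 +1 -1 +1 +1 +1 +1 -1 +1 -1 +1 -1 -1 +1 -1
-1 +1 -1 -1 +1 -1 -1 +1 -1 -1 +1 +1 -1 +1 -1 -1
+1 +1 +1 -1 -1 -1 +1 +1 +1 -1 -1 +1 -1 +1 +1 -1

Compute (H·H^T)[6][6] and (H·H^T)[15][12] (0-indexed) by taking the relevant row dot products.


Row 6 of H: [1, -1, 1, 1, -1, 1, 1, -1, -1, -1, 1, 1, -1, 1, -1, -1].
Row 12 of H: [-1, 1, 1, 1, 1, -1, 1, -1, -1, -1, -1, -1, -1, 1, 1, 1].
Row 15 of H: [1, 1, 1, -1, -1, -1, 1, 1, 1, -1, -1, 1, -1, 1, 1, -1].
(H·H^T)[6][6] = Σ_j H[6][j]·H[6][j] = (1)² + (-1)² + (1)² + (1)² + (-1)² + (1)² + (1)² + (-1)² + (-1)² + (-1)² + (1)² + (1)² + (-1)² + (1)² + (-1)² + (-1)² = 1 + 1 + 1 + 1 + 1 + 1 + 1 + 1 + 1 + 1 + 1 + 1 + 1 + 1 + 1 + 1 = 16.
(H·H^T)[15][12] = Σ_j H[15][j]·H[12][j] = (1)·(-1) + (1)·(1) + (1)·(1) + (-1)·(1) + (-1)·(1) + (-1)·(-1) + (1)·(1) + (1)·(-1) + (1)·(-1) + (-1)·(-1) + (-1)·(-1) + (1)·(-1) + (-1)·(-1) + (1)·(1) + (1)·(1) + (-1)·(1) = -1 + 1 + 1 + -1 + -1 + 1 + 1 + -1 + -1 + 1 + 1 + -1 + 1 + 1 + 1 + -1 = 2.
Rows 15 and 12 are not orthogonal (dot product = 2 ≠ 0), so H is not a Hadamard matrix.

(6,6) entry = 16; (15,12) entry = 2.


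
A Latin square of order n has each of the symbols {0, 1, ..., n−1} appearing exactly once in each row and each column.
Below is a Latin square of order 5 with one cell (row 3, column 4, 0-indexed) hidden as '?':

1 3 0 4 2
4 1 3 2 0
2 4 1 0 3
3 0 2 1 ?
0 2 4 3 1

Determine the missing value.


Row 3 contains symbols [0, 1, 2, 3] — missing [4].
Column 4 contains symbols [0, 1, 2, 3] — missing [4].
The missing symbol must appear in both missing sets; intersection = [4].
Therefore the hidden value is 4.

Missing value = 4.


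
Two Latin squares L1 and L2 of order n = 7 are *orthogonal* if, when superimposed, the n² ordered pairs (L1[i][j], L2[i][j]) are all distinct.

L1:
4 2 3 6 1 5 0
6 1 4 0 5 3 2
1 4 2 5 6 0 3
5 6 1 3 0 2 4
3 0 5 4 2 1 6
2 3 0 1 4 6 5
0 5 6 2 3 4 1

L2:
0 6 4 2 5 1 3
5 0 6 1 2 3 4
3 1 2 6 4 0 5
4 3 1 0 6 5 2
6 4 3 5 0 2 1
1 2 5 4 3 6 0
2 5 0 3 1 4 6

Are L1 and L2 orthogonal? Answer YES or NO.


Form the n² = 49 superimposed pairs (L1[i][j], L2[i][j]), row by row (rows and columns indexed from 0):
row 0: (4,0) (2,6) (3,4) (6,2) (1,5) (5,1) (0,3)
row 1: (6,5) (1,0) (4,6) (0,1) (5,2) (3,3) (2,4)
row 2: (1,3) (4,1) (2,2) (5,6) (6,4) (0,0) (3,5)
row 3: (5,4) (6,3) (1,1) (3,0) (0,6) (2,5) (4,2)
row 4: (3,6) (0,4) (5,3) (4,5) (2,0) (1,2) (6,1)
row 5: (2,1) (3,2) (0,5) (1,4) (4,3) (6,6) (5,0)
row 6: (0,2) (5,5) (6,0) (2,3) (3,1) (4,4) (1,6)
Orthogonality requires all 49 pairs distinct.
Check by first coordinate: for each symbol s of L1, list the L2 entries in the n cells where L1 = s; they must all differ.
  L1 = 0: L2 entries (in reading order) 3, 1, 0, 6, 4, 5, 2 — all 7 distinct ✓
  L1 = 1: L2 entries (in reading order) 5, 0, 3, 1, 2, 4, 6 — all 7 distinct ✓
  L1 = 2: L2 entries (in reading order) 6, 4, 2, 5, 0, 1, 3 — all 7 distinct ✓
  L1 = 3: L2 entries (in reading order) 4, 3, 5, 0, 6, 2, 1 — all 7 distinct ✓
  L1 = 4: L2 entries (in reading order) 0, 6, 1, 2, 5, 3, 4 — all 7 distinct ✓
  L1 = 5: L2 entries (in reading order) 1, 2, 6, 4, 3, 0, 5 — all 7 distinct ✓
  L1 = 6: L2 entries (in reading order) 2, 5, 4, 3, 1, 6, 0 — all 7 distinct ✓
Every symbol of L1 meets every symbol of L2 exactly once, so all 49 pairs are distinct (49 of 49).
Conclusion: YES.

YES


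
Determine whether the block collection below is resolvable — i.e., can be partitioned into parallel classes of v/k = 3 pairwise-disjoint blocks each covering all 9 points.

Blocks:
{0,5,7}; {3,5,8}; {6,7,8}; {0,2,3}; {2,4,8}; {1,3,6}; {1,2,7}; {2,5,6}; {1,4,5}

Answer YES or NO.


v = 9, block size k = 3, number of blocks = 9.
For resolvability, blocks must partition into parallel classes of size v/k = 3.
Total blocks must therefore be a multiple of 3: 9 = 3·3 + 0 ⇒ divisible ✓.
Consider block {3,5,8}. The only other block(s) in the collection disjoint from it are {1,2,7} — just 1 block(s). Any parallel class containing {3,5,8} would need 2 other blocks each disjoint from it, so no parallel class of size 3 can contain {3,5,8}.
Since every block must belong to some parallel class in a resolution, the collection cannot be partitioned into parallel classes.
Resolvable? NO.

NO


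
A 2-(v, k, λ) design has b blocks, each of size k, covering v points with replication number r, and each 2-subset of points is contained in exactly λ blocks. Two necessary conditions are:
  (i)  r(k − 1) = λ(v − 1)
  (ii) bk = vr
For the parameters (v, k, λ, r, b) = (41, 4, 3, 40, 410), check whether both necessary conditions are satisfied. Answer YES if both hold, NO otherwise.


Condition (i): r(k − 1) = 40·3 = 120; λ(v − 1) = 3·40 = 120. Match? YES.
Condition (ii): bk = 410·4 = 1640; vr = 41·40 = 1640. Match? YES.
Both conditions hold? YES.

YES


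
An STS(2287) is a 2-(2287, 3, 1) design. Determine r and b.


An STS(v) is a 2-(v, 3, 1) BIBD: block size k = 3, λ = 1.
Replication: r(k − 1) = λ(v − 1) ⇒ r·2 = 2287 − 1 = 2286 ⇒ r = 1143.
Block count: bk = vr ⇒ b·3 = 2287·1143 = 2614041 ⇒ b = 871347.

r = 1143, b = 871347.


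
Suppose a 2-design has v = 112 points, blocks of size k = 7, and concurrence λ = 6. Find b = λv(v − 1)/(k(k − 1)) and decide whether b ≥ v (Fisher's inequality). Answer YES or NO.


b = λv(v − 1)/(k(k − 1)) = 6·112·111/(7·6) = 74592/42 = 1776.
Compare with v = 112: b ≥ v, so Fisher's inequality holds.

YES


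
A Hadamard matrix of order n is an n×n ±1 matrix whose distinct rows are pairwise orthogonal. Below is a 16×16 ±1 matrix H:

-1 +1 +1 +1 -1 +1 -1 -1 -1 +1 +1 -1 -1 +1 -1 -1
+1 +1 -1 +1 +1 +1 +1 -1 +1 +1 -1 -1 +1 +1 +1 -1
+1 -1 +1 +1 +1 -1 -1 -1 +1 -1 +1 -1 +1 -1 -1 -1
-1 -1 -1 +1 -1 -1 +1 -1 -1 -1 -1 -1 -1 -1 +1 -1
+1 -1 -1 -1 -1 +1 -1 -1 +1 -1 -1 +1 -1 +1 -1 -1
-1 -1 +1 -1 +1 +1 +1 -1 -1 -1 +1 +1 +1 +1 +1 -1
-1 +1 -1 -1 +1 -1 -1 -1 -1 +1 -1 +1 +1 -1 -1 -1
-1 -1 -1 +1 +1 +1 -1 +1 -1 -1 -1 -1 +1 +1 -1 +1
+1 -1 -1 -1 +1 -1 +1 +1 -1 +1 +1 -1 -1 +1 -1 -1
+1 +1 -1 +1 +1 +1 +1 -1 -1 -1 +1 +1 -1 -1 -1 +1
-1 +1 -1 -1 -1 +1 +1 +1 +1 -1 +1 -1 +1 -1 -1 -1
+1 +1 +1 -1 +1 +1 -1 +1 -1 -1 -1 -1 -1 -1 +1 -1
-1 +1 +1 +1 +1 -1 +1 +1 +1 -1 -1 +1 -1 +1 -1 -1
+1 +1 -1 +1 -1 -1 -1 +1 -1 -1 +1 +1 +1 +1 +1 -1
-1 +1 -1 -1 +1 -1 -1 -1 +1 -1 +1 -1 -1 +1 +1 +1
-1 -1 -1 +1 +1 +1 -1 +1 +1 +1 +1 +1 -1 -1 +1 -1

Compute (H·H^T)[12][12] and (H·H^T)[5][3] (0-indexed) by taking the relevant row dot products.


Row 3 of H: [-1, -1, -1, 1, -1, -1, 1, -1, -1, -1, -1, -1, -1, -1, 1, -1].
Row 5 of H: [-1, -1, 1, -1, 1, 1, 1, -1, -1, -1, 1, 1, 1, 1, 1, -1].
Row 12 of H: [-1, 1, 1, 1, 1, -1, 1, 1, 1, -1, -1, 1, -1, 1, -1, -1].
(H·H^T)[12][12] = Σ_j H[12][j]·H[12][j] = (-1)² + (1)² + (1)² + (1)² + (1)² + (-1)² + (1)² + (1)² + (1)² + (-1)² + (-1)² + (1)² + (-1)² + (1)² + (-1)² + (-1)² = 1 + 1 + 1 + 1 + 1 + 1 + 1 + 1 + 1 + 1 + 1 + 1 + 1 + 1 + 1 + 1 = 16.
(H·H^T)[5][3] = Σ_j H[5][j]·H[3][j] = (-1)·(-1) + (-1)·(-1) + (1)·(-1) + (-1)·(1) + (1)·(-1) + (1)·(-1) + (1)·(1) + (-1)·(-1) + (-1)·(-1) + (-1)·(-1) + (1)·(-1) + (1)·(-1) + (1)·(-1) + (1)·(-1) + (1)·(1) + (-1)·(-1) = 1 + 1 + -1 + -1 + -1 + -1 + 1 + 1 + 1 + 1 + -1 + -1 + -1 + -1 + 1 + 1 = 0.
So rows 5 and 3 are orthogonal; the diagonal entry equals n = 16.

(12,12) entry = 16; (5,3) entry = 0.


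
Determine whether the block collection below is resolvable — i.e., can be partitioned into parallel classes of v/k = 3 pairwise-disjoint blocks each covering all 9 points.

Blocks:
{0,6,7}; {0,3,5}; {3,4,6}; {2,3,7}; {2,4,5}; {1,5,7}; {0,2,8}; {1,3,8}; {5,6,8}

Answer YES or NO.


v = 9, block size k = 3, number of blocks = 9.
For resolvability, blocks must partition into parallel classes of size v/k = 3.
Total blocks must therefore be a multiple of 3: 9 = 3·3 + 0 ⇒ divisible ✓.
Consider block {0,3,5}. It intersects every other block in the collection, so no parallel class of size 3 can contain it.
Since every block must belong to some parallel class in a resolution, the collection cannot be partitioned into parallel classes.
Resolvable? NO.

NO
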